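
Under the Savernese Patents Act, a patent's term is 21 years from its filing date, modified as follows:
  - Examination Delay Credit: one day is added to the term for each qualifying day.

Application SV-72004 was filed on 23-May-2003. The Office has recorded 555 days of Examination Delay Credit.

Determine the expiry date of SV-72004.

Base term: filing date + 21 years → 23 May 2024.
Examination Delay Credit: +555 days → 29 November 2025.

2025-11-29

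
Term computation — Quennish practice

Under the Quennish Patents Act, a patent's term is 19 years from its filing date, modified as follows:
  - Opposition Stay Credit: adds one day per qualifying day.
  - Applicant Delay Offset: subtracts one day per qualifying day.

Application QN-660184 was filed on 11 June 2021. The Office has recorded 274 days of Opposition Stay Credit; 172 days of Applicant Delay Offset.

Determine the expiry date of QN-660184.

Base term: filing date + 19 years → 11 June 2040.
Opposition Stay Credit: +274 days → 12 March 2041.
Applicant Delay Offset: −172 days → 21 September 2040.

September 21, 2040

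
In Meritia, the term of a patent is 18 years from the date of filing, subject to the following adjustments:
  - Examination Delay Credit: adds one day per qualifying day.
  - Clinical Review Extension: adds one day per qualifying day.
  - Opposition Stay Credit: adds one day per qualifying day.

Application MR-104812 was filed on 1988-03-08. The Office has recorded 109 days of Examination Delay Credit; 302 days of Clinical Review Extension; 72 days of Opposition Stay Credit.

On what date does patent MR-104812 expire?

July 4, 2007

Base term: filing date + 18 years → 8 March 2006.
Examination Delay Credit: +109 days → 25 June 2006.
Clinical Review Extension: +302 days → 23 April 2007.
Opposition Stay Credit: +72 days → 4 July 2007.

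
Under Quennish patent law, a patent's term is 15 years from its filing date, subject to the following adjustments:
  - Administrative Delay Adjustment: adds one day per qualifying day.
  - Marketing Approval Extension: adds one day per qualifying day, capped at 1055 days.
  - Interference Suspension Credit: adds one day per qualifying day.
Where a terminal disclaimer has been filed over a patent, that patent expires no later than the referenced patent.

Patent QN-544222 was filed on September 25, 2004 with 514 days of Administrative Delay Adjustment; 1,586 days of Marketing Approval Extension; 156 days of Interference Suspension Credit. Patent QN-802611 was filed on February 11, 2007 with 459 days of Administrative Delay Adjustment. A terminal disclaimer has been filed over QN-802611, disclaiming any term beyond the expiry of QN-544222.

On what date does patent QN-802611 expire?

2023-05-16

Natural term of QN-802611:
  Base: filing + 15 years → 11 February 2022.
  Administrative Delay Adjustment: +459 days → 16 May 2023.
Expiry of referenced patent QN-544222:
  Base: filing + 15 years → 25 September 2019.
  Administrative Delay Adjustment: +514 days → 20 February 2021.
  Marketing Approval Extension: 1586 days claimed exceeds the 1055-day cap, so +1055 days → 11 January 2024.
  Interference Suspension Credit: +156 days → 15 June 2024.
Terminal disclaimer: QN-802611 expires on the earlier of 16 May 2023 and 15 June 2024.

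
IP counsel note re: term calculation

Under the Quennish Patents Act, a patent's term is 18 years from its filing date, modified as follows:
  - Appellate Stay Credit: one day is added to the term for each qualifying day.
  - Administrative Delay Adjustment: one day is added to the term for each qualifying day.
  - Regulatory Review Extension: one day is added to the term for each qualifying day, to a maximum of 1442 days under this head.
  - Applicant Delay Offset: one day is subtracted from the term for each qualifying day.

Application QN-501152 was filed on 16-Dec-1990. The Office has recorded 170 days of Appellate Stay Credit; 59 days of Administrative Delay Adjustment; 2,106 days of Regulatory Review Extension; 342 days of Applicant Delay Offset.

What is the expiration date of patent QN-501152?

Base term: filing date + 18 years → 16 December 2008.
Appellate Stay Credit: +170 days → 4 June 2009.
Administrative Delay Adjustment: +59 days → 2 August 2009.
Regulatory Review Extension: 2106 days claimed exceeds the 1442-day cap, so +1442 days → 14 July 2013.
Applicant Delay Offset: −342 days → 6 August 2012.

2012-08-06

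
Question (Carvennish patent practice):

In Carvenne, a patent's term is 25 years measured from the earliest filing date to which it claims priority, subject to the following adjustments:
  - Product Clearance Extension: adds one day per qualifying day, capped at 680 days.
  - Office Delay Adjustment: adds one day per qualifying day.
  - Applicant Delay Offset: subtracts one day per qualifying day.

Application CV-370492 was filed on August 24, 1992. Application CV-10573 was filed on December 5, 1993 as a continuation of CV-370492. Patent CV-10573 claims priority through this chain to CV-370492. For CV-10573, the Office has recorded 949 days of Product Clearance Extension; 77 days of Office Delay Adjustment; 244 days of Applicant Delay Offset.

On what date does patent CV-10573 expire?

Earliest priority filing: 24 August 1992.
Base term: 24 August 1992 + 25 years → 24 August 2017.
Product Clearance Extension: 949 days claimed exceeds the 680-day cap, so +680 days → 5 July 2019.
Office Delay Adjustment: +77 days → 20 September 2019.
Applicant Delay Offset: −244 days → 19 January 2019.

January 19, 2019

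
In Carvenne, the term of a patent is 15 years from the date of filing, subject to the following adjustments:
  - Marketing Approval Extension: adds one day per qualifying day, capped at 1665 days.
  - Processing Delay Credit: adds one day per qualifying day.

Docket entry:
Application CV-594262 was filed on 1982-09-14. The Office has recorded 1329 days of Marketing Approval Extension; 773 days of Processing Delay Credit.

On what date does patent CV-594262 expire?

June 17, 2003

Base term: filing date + 15 years → 14 September 1997.
Marketing Approval Extension: 1329 days (within the 1665-day cap) → +1329 days → 5 May 2001.
Processing Delay Credit: +773 days → 17 June 2003.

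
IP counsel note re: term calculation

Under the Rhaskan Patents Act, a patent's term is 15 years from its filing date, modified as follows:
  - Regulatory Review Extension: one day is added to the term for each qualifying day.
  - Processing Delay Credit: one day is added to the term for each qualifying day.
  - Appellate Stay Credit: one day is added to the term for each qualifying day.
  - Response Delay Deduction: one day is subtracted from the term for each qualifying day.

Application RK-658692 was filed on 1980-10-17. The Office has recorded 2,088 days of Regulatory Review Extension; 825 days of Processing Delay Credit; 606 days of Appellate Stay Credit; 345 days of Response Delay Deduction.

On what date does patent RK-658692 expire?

Base term: filing date + 15 years → 17 October 1995.
Regulatory Review Extension: +2088 days → 5 July 2001.
Processing Delay Credit: +825 days → 8 October 2003.
Appellate Stay Credit: +606 days → 5 June 2005.
Response Delay Deduction: −345 days → 25 June 2004.

June 25, 2004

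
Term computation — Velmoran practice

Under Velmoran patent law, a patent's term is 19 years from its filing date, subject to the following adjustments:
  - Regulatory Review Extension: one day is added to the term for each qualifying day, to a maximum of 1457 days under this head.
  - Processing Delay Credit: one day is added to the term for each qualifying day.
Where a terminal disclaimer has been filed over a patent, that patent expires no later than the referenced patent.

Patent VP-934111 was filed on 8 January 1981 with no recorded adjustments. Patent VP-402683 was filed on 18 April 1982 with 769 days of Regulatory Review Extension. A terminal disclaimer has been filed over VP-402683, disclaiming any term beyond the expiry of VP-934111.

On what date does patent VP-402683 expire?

2000-01-08

Natural term of VP-402683:
  Base: filing + 19 years → 18 April 2001.
  Regulatory Review Extension: 769 days (within the 1457-day cap) → +769 days → 27 May 2003.
Expiry of referenced patent VP-934111:
  Base: filing + 19 years → 8 January 2000.
Terminal disclaimer: VP-402683 expires on the earlier of 27 May 2003 and 8 January 2000.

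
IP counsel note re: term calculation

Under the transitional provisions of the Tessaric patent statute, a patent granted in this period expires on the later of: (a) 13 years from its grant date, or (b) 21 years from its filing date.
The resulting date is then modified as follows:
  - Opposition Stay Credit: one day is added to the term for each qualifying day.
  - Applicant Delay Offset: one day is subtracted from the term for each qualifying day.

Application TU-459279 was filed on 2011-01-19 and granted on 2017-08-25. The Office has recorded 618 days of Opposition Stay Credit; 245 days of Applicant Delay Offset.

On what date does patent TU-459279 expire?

(a) grant + 13 years → 25 August 2030.
(b) filing + 21 years → 19 January 2032.
Later of the two: 19 January 2032.
Opposition Stay Credit: +618 days → 28 September 2033.
Applicant Delay Offset: −245 days → 26 January 2033.

January 26, 2033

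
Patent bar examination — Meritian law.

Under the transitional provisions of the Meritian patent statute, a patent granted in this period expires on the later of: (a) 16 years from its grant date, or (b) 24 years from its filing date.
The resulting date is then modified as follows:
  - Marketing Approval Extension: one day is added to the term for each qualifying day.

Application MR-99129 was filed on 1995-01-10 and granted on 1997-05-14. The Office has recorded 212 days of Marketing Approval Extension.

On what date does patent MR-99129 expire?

(a) grant + 16 years → 14 May 2013.
(b) filing + 24 years → 10 January 2019.
Later of the two: 10 January 2019.
Marketing Approval Extension: +212 days → 10 August 2019.

2019-08-10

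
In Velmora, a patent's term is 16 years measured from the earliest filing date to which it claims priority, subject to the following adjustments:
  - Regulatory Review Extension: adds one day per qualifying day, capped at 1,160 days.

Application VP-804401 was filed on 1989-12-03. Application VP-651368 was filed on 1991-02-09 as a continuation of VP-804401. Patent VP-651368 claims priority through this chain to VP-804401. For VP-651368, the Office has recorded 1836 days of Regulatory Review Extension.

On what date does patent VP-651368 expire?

2009-02-05

Earliest priority filing: 3 December 1989.
Base term: 3 December 1989 + 16 years → 3 December 2005.
Regulatory Review Extension: 1836 days claimed exceeds the 1160-day cap, so +1160 days → 5 February 2009.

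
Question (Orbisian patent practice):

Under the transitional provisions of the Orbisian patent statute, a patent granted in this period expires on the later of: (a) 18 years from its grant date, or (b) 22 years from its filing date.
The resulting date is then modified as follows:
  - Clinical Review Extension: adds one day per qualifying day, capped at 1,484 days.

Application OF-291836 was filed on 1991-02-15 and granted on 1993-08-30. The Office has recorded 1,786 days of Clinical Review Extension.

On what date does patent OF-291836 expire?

March 10, 2017

(a) grant + 18 years → 30 August 2011.
(b) filing + 22 years → 15 February 2013.
Later of the two: 15 February 2013.
Clinical Review Extension: 1786 days claimed exceeds the 1484-day cap, so +1484 days → 10 March 2017.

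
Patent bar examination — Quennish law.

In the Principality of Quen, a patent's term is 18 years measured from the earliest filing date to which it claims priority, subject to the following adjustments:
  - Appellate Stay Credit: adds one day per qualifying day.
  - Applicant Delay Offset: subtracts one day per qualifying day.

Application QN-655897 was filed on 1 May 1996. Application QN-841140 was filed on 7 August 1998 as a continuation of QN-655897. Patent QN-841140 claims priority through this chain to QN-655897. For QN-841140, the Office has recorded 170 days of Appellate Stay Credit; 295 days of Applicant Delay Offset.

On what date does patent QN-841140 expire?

2013-12-27

Earliest priority filing: 1 May 1996.
Base term: 1 May 1996 + 18 years → 1 May 2014.
Appellate Stay Credit: +170 days → 18 October 2014.
Applicant Delay Offset: −295 days → 27 December 2013.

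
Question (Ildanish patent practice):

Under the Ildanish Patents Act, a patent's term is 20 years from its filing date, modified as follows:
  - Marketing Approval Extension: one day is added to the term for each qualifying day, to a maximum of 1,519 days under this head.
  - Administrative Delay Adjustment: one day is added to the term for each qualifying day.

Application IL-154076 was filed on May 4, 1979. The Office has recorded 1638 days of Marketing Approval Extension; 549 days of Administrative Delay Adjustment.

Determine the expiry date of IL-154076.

Base term: filing date + 20 years → 4 May 1999.
Marketing Approval Extension: 1638 days claimed exceeds the 1519-day cap, so +1519 days → 1 July 2003.
Administrative Delay Adjustment: +549 days → 31 December 2004.

2004-12-31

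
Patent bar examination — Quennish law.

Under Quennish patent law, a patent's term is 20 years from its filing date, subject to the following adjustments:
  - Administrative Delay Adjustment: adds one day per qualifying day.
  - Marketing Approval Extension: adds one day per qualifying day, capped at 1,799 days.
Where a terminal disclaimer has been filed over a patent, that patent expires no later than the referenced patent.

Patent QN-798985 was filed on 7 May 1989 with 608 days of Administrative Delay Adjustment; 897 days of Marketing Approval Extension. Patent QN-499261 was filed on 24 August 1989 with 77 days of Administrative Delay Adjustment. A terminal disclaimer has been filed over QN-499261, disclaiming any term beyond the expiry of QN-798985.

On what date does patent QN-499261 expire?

November 9, 2009

Natural term of QN-499261:
  Base: filing + 20 years → 24 August 2009.
  Administrative Delay Adjustment: +77 days → 9 November 2009.
Expiry of referenced patent QN-798985:
  Base: filing + 20 years → 7 May 2009.
  Administrative Delay Adjustment: +608 days → 5 January 2011.
  Marketing Approval Extension: 897 days (within the 1799-day cap) → +897 days → 20 June 2013.
Terminal disclaimer: QN-499261 expires on the earlier of 9 November 2009 and 20 June 2013.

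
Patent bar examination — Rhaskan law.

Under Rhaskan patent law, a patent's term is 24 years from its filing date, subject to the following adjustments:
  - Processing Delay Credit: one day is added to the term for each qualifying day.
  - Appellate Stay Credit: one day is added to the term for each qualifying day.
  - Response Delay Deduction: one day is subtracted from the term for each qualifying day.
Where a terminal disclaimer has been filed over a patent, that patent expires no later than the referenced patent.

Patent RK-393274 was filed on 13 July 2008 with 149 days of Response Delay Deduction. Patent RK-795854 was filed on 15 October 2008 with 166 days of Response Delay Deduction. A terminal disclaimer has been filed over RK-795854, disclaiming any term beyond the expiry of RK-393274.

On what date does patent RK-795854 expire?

February 15, 2032

Natural term of RK-795854:
  Base: filing + 24 years → 15 October 2032.
  Response Delay Deduction: −166 days → 2 May 2032.
Expiry of referenced patent RK-393274:
  Base: filing + 24 years → 13 July 2032.
  Response Delay Deduction: −149 days → 15 February 2032.
Terminal disclaimer: RK-795854 expires on the earlier of 2 May 2032 and 15 February 2032.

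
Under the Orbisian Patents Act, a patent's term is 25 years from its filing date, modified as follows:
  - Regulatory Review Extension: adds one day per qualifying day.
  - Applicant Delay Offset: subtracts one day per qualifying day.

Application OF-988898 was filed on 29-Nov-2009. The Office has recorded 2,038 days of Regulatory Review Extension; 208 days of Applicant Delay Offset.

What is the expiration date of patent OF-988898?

Base term: filing date + 25 years → 29 November 2034.
Regulatory Review Extension: +2038 days → 28 June 2040.
Applicant Delay Offset: −208 days → 3 December 2039.

December 3, 2039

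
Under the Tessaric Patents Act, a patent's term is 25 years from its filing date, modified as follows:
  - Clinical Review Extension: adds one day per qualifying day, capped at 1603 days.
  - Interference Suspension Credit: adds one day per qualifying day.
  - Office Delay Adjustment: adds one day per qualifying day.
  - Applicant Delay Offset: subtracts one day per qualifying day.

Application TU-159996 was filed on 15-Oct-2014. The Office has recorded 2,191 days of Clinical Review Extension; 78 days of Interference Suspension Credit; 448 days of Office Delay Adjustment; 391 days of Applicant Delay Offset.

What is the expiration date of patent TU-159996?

2044-07-18

Base term: filing date + 25 years → 15 October 2039.
Clinical Review Extension: 2191 days claimed exceeds the 1603-day cap, so +1603 days → 5 March 2044.
Interference Suspension Credit: +78 days → 22 May 2044.
Office Delay Adjustment: +448 days → 13 August 2045.
Applicant Delay Offset: −391 days → 18 July 2044.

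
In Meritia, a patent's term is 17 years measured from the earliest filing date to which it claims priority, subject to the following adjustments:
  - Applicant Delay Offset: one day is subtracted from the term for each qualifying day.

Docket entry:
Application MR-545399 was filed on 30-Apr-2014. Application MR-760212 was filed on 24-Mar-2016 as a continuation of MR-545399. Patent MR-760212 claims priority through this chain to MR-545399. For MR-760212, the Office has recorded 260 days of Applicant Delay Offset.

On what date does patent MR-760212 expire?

2030-08-13

Earliest priority filing: 30 April 2014.
Base term: 30 April 2014 + 17 years → 30 April 2031.
Applicant Delay Offset: −260 days → 13 August 2030.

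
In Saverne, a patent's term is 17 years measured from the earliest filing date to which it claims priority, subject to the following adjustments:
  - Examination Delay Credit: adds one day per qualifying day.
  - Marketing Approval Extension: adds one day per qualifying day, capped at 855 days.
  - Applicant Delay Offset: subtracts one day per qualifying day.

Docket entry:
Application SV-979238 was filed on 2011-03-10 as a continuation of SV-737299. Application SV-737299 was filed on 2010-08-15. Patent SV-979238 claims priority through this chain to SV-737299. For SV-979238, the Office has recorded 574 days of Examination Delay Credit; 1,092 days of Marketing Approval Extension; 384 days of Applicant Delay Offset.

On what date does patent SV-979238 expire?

2030-06-25

Earliest priority filing: 15 August 2010.
Base term: 15 August 2010 + 17 years → 15 August 2027.
Examination Delay Credit: +574 days → 11 March 2029.
Marketing Approval Extension: 1092 days claimed exceeds the 855-day cap, so +855 days → 14 July 2031.
Applicant Delay Offset: −384 days → 25 June 2030.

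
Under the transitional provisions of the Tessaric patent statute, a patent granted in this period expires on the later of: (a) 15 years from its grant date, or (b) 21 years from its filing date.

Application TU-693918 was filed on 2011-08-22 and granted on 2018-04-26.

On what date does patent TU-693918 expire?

April 26, 2033

(a) grant + 15 years → 26 April 2033.
(b) filing + 21 years → 22 August 2032.
Later of the two: 26 April 2033.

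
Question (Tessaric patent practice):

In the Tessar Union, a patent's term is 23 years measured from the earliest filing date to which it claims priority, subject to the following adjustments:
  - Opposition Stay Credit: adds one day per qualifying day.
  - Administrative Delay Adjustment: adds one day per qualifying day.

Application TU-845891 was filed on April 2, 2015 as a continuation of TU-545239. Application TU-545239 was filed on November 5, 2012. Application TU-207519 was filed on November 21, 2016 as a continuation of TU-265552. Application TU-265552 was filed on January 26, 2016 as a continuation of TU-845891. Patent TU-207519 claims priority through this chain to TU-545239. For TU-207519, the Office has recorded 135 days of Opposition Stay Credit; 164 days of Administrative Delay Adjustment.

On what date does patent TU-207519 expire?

Earliest priority filing: 5 November 2012.
Base term: 5 November 2012 + 23 years → 5 November 2035.
Opposition Stay Credit: +135 days → 19 March 2036.
Administrative Delay Adjustment: +164 days → 30 August 2036.

2036-08-30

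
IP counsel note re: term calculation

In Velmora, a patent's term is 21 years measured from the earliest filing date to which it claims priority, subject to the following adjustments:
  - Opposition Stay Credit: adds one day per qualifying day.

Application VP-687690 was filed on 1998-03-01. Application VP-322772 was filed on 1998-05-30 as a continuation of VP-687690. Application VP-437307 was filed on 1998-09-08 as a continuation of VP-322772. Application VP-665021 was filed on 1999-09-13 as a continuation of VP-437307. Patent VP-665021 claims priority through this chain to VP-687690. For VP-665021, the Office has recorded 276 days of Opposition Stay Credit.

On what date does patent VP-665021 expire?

2019-12-02

Earliest priority filing: 1 March 1998.
Base term: 1 March 1998 + 21 years → 1 March 2019.
Opposition Stay Credit: +276 days → 2 December 2019.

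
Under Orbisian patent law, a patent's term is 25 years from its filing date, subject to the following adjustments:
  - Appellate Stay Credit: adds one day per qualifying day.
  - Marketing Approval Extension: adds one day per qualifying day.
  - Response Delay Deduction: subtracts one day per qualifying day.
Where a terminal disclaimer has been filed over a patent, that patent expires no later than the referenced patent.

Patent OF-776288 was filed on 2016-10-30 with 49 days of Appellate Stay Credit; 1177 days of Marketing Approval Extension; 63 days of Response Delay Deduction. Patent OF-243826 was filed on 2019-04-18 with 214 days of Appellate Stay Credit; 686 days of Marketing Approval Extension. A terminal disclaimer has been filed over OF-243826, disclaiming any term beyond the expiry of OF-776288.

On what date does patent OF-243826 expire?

2045-01-05

Natural term of OF-243826:
  Base: filing + 25 years → 18 April 2044.
  Appellate Stay Credit: +214 days → 18 November 2044.
  Marketing Approval Extension: +686 days → 5 October 2046.
Expiry of referenced patent OF-776288:
  Base: filing + 25 years → 30 October 2041.
  Appellate Stay Credit: +49 days → 18 December 2041.
  Marketing Approval Extension: +1177 days → 9 March 2045.
  Response Delay Deduction: −63 days → 5 January 2045.
Terminal disclaimer: OF-243826 expires on the earlier of 5 October 2046 and 5 January 2045.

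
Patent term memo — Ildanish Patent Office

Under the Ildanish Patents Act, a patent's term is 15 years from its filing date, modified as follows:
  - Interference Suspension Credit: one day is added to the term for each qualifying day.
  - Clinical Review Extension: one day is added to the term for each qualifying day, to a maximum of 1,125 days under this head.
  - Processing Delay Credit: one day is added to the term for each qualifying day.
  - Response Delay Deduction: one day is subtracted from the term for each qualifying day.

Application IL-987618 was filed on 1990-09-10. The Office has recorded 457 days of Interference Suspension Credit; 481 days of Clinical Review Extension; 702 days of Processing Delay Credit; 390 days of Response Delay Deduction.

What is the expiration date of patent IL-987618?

February 11, 2009

Base term: filing date + 15 years → 10 September 2005.
Interference Suspension Credit: +457 days → 11 December 2006.
Clinical Review Extension: 481 days (within the 1125-day cap) → +481 days → 5 April 2008.
Processing Delay Credit: +702 days → 8 March 2010.
Response Delay Deduction: −390 days → 11 February 2009.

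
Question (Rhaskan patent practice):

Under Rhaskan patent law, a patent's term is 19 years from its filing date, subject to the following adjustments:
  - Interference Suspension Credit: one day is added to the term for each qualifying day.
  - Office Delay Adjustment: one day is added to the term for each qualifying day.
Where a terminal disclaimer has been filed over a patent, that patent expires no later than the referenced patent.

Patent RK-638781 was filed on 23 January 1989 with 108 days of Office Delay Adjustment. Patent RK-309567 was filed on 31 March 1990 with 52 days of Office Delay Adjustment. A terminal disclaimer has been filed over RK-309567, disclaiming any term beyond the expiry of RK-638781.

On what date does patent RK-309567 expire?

Natural term of RK-309567:
  Base: filing + 19 years → 31 March 2009.
  Office Delay Adjustment: +52 days → 22 May 2009.
Expiry of referenced patent RK-638781:
  Base: filing + 19 years → 23 January 2008.
  Office Delay Adjustment: +108 days → 10 May 2008.
Terminal disclaimer: RK-309567 expires on the earlier of 22 May 2009 and 10 May 2008.

May 10, 2008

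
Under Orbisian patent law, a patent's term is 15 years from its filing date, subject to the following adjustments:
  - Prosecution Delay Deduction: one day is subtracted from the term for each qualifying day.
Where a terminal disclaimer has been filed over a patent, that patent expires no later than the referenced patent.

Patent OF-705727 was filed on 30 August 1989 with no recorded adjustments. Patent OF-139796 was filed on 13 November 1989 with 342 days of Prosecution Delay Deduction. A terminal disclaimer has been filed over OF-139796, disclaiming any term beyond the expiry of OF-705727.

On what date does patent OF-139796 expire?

Natural term of OF-139796:
  Base: filing + 15 years → 13 November 2004.
  Prosecution Delay Deduction: −342 days → 7 December 2003.
Expiry of referenced patent OF-705727:
  Base: filing + 15 years → 30 August 2004.
Terminal disclaimer: OF-139796 expires on the earlier of 7 December 2003 and 30 August 2004.

2003-12-07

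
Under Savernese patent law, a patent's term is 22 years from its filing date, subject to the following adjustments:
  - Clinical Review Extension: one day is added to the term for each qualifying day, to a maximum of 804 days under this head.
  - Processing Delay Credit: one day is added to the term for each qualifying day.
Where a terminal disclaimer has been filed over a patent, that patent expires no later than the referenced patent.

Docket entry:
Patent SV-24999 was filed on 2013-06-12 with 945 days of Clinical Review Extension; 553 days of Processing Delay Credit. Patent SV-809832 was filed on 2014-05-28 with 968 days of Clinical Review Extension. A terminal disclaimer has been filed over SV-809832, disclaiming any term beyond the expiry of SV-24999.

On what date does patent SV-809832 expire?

August 10, 2038

Natural term of SV-809832:
  Base: filing + 22 years → 28 May 2036.
  Clinical Review Extension: 968 days claimed exceeds the 804-day cap, so +804 days → 10 August 2038.
Expiry of referenced patent SV-24999:
  Base: filing + 22 years → 12 June 2035.
  Clinical Review Extension: 945 days claimed exceeds the 804-day cap, so +804 days → 24 August 2037.
  Processing Delay Credit: +553 days → 28 February 2039.
Terminal disclaimer: SV-809832 expires on the earlier of 10 August 2038 and 28 February 2039.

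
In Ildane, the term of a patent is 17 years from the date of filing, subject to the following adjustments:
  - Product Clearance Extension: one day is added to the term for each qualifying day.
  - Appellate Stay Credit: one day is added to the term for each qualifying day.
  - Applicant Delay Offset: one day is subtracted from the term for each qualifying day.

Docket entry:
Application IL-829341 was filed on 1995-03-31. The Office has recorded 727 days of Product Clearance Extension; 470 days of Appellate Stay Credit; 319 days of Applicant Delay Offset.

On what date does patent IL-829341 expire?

August 26, 2014

Base term: filing date + 17 years → 31 March 2012.
Product Clearance Extension: +727 days → 28 March 2014.
Appellate Stay Credit: +470 days → 11 July 2015.
Applicant Delay Offset: −319 days → 26 August 2014.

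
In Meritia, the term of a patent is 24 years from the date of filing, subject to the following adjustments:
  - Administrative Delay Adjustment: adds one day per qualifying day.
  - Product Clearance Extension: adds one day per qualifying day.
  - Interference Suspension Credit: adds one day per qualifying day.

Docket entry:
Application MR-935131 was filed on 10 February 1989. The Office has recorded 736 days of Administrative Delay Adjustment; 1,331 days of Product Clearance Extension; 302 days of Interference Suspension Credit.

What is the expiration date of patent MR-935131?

Base term: filing date + 24 years → 10 February 2013.
Administrative Delay Adjustment: +736 days → 16 February 2015.
Product Clearance Extension: +1331 days → 9 October 2018.
Interference Suspension Credit: +302 days → 7 August 2019.

August 7, 2019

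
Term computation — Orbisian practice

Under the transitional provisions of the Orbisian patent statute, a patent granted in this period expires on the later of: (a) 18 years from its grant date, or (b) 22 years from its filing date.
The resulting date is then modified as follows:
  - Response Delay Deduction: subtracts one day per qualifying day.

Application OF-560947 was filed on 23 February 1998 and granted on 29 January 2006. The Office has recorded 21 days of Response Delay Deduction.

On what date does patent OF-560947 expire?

January 8, 2024

(a) grant + 18 years → 29 January 2024.
(b) filing + 22 years → 23 February 2020.
Later of the two: 29 January 2024.
Response Delay Deduction: −21 days → 8 January 2024.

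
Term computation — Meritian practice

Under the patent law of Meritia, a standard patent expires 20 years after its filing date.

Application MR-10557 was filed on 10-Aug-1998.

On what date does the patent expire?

Filing date + 20 years → 10 August 2018.

August 10, 2018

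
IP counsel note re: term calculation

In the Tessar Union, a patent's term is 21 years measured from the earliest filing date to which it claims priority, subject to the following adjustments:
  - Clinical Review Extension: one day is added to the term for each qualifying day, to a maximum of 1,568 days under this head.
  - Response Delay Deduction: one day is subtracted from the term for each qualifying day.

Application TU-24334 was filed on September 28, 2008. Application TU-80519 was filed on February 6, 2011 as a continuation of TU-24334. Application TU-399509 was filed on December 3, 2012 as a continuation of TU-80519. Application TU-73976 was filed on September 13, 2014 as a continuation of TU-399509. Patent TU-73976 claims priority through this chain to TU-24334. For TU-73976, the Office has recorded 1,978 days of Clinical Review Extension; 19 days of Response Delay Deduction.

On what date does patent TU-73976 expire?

Earliest priority filing: 28 September 2008.
Base term: 28 September 2008 + 21 years → 28 September 2029.
Clinical Review Extension: 1978 days claimed exceeds the 1568-day cap, so +1568 days → 13 January 2034.
Response Delay Deduction: −19 days → 25 December 2033.

2033-12-25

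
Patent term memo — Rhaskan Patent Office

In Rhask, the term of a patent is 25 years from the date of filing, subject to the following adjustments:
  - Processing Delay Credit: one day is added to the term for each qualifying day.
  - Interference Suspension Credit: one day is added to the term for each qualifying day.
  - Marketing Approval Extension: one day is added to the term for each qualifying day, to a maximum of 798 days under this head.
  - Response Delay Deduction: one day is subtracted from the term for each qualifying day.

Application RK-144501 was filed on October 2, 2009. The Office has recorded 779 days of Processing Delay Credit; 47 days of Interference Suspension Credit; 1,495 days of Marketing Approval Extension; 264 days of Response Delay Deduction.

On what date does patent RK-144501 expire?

Base term: filing date + 25 years → 2 October 2034.
Processing Delay Credit: +779 days → 19 November 2036.
Interference Suspension Credit: +47 days → 5 January 2037.
Marketing Approval Extension: 1495 days claimed exceeds the 798-day cap, so +798 days → 14 March 2039.
Response Delay Deduction: −264 days → 23 June 2038.

June 23, 2038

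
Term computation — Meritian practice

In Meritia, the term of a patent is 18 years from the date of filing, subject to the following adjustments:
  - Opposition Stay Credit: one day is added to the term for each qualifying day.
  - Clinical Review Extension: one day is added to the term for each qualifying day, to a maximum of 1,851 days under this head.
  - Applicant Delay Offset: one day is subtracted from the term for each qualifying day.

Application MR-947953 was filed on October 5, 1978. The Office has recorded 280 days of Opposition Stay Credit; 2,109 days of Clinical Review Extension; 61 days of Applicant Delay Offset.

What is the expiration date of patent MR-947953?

Base term: filing date + 18 years → 5 October 1996.
Opposition Stay Credit: +280 days → 12 July 1997.
Clinical Review Extension: 2109 days claimed exceeds the 1851-day cap, so +1851 days → 6 August 2002.
Applicant Delay Offset: −61 days → 6 June 2002.

2002-06-06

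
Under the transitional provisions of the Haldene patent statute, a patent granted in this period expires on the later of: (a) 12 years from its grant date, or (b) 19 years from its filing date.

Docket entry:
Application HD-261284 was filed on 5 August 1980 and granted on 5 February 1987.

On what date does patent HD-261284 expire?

1999-08-05

(a) grant + 12 years → 5 February 1999.
(b) filing + 19 years → 5 August 1999.
Later of the two: 5 August 1999.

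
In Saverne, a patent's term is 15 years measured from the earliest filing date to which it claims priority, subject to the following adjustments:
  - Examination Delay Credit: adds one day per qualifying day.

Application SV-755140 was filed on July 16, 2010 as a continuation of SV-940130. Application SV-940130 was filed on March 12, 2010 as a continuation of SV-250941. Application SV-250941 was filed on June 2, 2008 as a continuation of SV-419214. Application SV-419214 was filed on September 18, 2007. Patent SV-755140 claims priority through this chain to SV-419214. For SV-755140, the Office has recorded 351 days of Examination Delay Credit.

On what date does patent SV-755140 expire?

September 4, 2023

Earliest priority filing: 18 September 2007.
Base term: 18 September 2007 + 15 years → 18 September 2022.
Examination Delay Credit: +351 days → 4 September 2023.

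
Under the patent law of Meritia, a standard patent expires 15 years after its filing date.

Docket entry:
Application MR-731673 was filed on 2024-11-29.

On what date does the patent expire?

2039-11-29

Filing date + 15 years → 29 November 2039.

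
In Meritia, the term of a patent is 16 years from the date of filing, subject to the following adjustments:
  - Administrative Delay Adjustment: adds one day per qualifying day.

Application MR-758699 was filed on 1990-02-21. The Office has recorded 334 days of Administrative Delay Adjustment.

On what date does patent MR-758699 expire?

Base term: filing date + 16 years → 21 February 2006.
Administrative Delay Adjustment: +334 days → 21 January 2007.

January 21, 2007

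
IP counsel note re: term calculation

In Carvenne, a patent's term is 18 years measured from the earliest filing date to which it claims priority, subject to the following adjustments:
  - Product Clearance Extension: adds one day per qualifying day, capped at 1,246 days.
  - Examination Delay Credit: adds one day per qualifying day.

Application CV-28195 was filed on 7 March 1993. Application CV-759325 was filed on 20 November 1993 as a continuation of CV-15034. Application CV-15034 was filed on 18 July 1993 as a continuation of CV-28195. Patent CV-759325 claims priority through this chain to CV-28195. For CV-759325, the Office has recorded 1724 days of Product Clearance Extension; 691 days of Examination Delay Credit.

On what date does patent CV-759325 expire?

June 25, 2016

Earliest priority filing: 7 March 1993.
Base term: 7 March 1993 + 18 years → 7 March 2011.
Product Clearance Extension: 1724 days claimed exceeds the 1246-day cap, so +1246 days → 4 August 2014.
Examination Delay Credit: +691 days → 25 June 2016.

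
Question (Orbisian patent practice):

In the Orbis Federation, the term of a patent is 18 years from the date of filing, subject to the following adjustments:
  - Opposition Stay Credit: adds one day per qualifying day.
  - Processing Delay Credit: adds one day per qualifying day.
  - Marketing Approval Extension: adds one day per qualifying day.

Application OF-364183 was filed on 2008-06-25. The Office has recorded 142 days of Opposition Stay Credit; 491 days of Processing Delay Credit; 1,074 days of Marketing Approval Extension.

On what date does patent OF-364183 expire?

2031-02-26

Base term: filing date + 18 years → 25 June 2026.
Opposition Stay Credit: +142 days → 14 November 2026.
Processing Delay Credit: +491 days → 19 March 2028.
Marketing Approval Extension: +1074 days → 26 February 2031.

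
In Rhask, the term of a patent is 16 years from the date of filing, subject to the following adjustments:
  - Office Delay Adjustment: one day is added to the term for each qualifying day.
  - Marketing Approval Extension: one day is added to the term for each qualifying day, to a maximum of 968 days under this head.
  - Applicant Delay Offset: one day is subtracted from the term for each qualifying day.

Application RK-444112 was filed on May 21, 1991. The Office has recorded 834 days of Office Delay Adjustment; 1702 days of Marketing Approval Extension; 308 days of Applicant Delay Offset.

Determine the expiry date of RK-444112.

Base term: filing date + 16 years → 21 May 2007.
Office Delay Adjustment: +834 days → 1 September 2009.
Marketing Approval Extension: 1702 days claimed exceeds the 968-day cap, so +968 days → 26 April 2012.
Applicant Delay Offset: −308 days → 23 June 2011.

2011-06-23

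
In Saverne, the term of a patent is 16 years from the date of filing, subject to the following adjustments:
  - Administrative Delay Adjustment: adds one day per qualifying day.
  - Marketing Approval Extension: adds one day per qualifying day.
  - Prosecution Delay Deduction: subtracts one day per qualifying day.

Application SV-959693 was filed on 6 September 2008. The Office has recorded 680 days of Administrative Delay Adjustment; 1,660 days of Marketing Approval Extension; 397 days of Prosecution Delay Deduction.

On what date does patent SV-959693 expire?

Base term: filing date + 16 years → 6 September 2024.
Administrative Delay Adjustment: +680 days → 18 July 2026.
Marketing Approval Extension: +1660 days → 2 February 2031.
Prosecution Delay Deduction: −397 days → 1 January 2030.

2030-01-01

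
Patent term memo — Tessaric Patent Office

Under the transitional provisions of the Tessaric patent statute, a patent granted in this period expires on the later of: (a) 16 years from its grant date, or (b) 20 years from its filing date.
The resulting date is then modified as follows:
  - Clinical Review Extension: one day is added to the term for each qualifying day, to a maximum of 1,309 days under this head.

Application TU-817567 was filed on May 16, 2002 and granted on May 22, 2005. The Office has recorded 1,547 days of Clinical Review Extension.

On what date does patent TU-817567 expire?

December 15, 2025

(a) grant + 16 years → 22 May 2021.
(b) filing + 20 years → 16 May 2022.
Later of the two: 16 May 2022.
Clinical Review Extension: 1547 days claimed exceeds the 1309-day cap, so +1309 days → 15 December 2025.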